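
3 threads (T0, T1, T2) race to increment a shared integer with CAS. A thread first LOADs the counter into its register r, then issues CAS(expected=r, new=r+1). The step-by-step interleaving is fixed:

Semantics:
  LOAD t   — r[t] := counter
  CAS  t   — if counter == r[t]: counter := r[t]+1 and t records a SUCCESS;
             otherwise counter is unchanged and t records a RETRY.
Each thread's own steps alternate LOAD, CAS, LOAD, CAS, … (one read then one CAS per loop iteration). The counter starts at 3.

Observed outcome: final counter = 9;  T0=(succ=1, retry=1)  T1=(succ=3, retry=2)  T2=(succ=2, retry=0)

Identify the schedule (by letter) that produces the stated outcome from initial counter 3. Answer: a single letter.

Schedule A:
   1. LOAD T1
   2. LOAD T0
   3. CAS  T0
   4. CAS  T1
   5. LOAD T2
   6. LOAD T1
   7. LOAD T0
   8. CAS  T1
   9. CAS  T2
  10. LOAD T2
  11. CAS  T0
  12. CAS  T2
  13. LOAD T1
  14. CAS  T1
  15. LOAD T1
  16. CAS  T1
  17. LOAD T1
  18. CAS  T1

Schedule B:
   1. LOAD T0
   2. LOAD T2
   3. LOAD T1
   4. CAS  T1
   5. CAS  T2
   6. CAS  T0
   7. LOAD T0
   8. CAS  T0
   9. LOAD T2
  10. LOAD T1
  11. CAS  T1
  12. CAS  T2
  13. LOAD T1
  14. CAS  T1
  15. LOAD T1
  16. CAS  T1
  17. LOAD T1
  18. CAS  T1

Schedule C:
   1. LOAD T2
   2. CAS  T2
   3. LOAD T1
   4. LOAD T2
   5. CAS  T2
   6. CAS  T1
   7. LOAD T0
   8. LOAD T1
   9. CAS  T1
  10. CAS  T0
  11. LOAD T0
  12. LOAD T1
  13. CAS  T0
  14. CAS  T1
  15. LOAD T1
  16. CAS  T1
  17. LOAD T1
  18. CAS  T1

Tracing schedule C:
1. LOAD T2 → mem=3 r[T2]=3 [LOAD]
2. CAS T2 → mem=4 r[T2]=3 [OK]
3. LOAD T1 → mem=4 r[T1]=4 [LOAD]
4. LOAD T2 → mem=4 r[T2]=4 [LOAD]
5. CAS T2 → mem=5 r[T2]=4 [OK]
6. CAS T1 → mem=5 r[T1]=4 [RETRY]
7. LOAD T0 → mem=5 r[T0]=5 [LOAD]
8. LOAD T1 → mem=5 r[T1]=5 [LOAD]
9. CAS T1 → mem=6 r[T1]=5 [OK]
10. CAS T0 → mem=6 r[T0]=5 [RETRY]
11. LOAD T0 → mem=6 r[T0]=6 [LOAD]
12. LOAD T1 → mem=6 r[T1]=6 [LOAD]
13. CAS T0 → mem=7 r[T0]=6 [OK]
14. CAS T1 → mem=7 r[T1]=6 [RETRY]
15. LOAD T1 → mem=7 r[T1]=7 [LOAD]
16. CAS T1 → mem=8 r[T1]=7 [OK]
17. LOAD T1 → mem=8 r[T1]=8 [LOAD]
18. CAS T1 → mem=9 r[T1]=8 [OK]

C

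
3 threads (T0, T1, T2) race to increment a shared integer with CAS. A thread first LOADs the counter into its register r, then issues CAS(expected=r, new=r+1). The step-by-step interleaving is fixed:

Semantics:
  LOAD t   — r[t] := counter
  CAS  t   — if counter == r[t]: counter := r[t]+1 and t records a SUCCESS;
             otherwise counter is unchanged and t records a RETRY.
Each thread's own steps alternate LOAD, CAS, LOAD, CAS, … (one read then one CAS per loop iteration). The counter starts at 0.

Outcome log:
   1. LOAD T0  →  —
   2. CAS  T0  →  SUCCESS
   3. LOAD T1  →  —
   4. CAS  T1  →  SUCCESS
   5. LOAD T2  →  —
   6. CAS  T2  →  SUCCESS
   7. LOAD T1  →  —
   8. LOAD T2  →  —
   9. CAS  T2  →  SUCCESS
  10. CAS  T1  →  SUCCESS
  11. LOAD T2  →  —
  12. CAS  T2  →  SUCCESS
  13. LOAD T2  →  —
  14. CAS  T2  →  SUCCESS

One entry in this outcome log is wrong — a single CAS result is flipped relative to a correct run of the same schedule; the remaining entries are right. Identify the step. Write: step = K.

Correct run:
   1) LOAD T0:  M=0  r_T0=0
   2) CAS  T0:  M=1  r_T0=0 ✓
   3) LOAD T1:  M=1  r_T1=1
   4) CAS  T1:  M=2  r_T1=1 ✓
   5) LOAD T2:  M=2  r_T2=2
   6) CAS  T2:  M=3  r_T2=2 ✓
   7) LOAD T1:  M=3  r_T1=3
   8) LOAD T2:  M=3  r_T2=3
   9) CAS  T2:  M=4  r_T2=3 ✓
  10) CAS  T1:  M=4  r_T1=3 ✗
  11) LOAD T2:  M=4  r_T2=4
  12) CAS  T2:  M=5  r_T2=4 ✓
  13) LOAD T2:  M=5  r_T2=5
  14) CAS  T2:  M=6  r_T2=5 ✓
Log disagrees first at step 10.

step = 10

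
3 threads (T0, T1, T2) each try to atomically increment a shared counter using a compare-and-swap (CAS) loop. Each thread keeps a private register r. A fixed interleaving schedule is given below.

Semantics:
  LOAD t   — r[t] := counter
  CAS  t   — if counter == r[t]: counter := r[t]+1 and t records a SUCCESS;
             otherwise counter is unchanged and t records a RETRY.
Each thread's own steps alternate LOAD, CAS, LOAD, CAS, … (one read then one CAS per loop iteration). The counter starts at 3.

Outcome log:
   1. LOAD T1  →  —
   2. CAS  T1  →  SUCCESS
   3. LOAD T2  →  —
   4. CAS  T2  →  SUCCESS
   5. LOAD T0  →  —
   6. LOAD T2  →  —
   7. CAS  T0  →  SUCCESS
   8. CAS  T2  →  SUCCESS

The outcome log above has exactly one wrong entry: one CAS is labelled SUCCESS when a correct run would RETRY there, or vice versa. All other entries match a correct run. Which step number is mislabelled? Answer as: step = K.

step = 8

Correct run:
   1) LOAD T1:  M=3  r_T1=3
   2) CAS  T1:  M=4  r_T1=3 ✓
   3) LOAD T2:  M=4  r_T2=4
   4) CAS  T2:  M=5  r_T2=4 ✓
   5) LOAD T0:  M=5  r_T0=5
   6) LOAD T2:  M=5  r_T2=5
   7) CAS  T0:  M=6  r_T0=5 ✓
   8) CAS  T2:  M=6  r_T2=5 ✗
Mismatch at 8.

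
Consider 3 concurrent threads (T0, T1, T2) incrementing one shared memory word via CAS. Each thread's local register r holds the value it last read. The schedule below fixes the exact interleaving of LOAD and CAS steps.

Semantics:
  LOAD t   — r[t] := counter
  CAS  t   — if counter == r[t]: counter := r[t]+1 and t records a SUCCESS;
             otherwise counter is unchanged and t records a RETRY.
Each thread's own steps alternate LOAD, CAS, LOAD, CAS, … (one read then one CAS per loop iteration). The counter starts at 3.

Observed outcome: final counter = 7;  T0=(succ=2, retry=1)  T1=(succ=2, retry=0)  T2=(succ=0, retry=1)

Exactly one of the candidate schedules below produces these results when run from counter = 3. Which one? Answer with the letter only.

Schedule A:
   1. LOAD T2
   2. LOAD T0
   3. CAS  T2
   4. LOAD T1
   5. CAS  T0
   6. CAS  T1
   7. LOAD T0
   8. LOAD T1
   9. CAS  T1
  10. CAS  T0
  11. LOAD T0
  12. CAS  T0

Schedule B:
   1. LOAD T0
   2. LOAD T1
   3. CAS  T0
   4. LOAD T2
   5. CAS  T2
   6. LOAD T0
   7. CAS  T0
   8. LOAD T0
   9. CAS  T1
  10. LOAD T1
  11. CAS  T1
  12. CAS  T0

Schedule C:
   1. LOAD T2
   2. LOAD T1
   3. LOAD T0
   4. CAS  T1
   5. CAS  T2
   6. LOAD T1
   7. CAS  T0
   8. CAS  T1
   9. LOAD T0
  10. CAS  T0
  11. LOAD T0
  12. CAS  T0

Run C:
T2 LOAD — after: cnt=3, r=3 — load
T1 LOAD — after: cnt=3, r=3 — load
T0 LOAD — after: cnt=3, r=3 — load
T1 CAS — after: cnt=4, r=3 — ok
T2 CAS — after: cnt=4, r=3 — retry
T1 LOAD — after: cnt=4, r=4 — load
T0 CAS — after: cnt=4, r=3 — retry
T1 CAS — after: cnt=5, r=4 — ok
T0 LOAD — after: cnt=5, r=5 — load
T0 CAS — after: cnt=6, r=5 — ok
T0 LOAD — after: cnt=6, r=6 — load
T0 CAS — after: cnt=7, r=6 — ok

C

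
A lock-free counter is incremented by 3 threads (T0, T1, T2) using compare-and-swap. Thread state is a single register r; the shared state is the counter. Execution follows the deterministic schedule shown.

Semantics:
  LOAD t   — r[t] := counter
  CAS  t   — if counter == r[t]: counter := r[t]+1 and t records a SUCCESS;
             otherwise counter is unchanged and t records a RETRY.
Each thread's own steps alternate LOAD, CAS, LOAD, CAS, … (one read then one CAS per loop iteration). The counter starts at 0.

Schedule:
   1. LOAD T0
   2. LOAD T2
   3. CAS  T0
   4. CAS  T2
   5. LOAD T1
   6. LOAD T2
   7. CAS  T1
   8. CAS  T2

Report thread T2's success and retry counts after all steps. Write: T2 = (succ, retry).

#1 T0 reads 0
#2 T2 reads 0
#3 T0 CAS(0→1) writes; counter now 1
#4 T2 CAS(0→1) fails; counter now 1
#5 T1 reads 1
#6 T2 reads 1
#7 T1 CAS(1→2) writes; counter now 2
#8 T2 CAS(1→2) fails; counter now 2

T2 = (0, 2)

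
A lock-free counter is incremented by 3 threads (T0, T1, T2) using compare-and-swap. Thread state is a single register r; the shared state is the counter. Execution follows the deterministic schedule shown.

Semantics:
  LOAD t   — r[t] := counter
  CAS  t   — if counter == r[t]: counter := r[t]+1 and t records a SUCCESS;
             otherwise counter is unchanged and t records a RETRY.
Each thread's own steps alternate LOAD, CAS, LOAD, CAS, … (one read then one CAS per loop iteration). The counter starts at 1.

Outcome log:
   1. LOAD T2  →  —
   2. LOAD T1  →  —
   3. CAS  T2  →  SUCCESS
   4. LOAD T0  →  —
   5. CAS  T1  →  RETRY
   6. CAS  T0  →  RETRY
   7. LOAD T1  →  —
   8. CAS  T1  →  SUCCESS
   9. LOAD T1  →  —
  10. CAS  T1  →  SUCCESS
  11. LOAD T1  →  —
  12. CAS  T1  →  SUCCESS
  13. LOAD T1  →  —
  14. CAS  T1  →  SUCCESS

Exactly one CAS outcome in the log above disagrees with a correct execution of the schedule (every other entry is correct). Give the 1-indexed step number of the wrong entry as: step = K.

Correct run:
[1] T2.load  rd  (counter 1, T2.r 1)
[2] T1.load  rd  (counter 1, T1.r 1)
[3] T2.cas  hit  (counter 2, T2.r 1)
[4] T0.load  rd  (counter 2, T0.r 2)
[5] T1.cas  miss  (counter 2, T1.r 1)
[6] T0.cas  hit  (counter 3, T0.r 2)
[7] T1.load  rd  (counter 3, T1.r 3)
[8] T1.cas  hit  (counter 4, T1.r 3)
[9] T1.load  rd  (counter 4, T1.r 4)
[10] T1.cas  hit  (counter 5, T1.r 4)
[11] T1.load  rd  (counter 5, T1.r 5)
[12] T1.cas  hit  (counter 6, T1.r 5)
[13] T1.load  rd  (counter 6, T1.r 6)
[14] T1.cas  hit  (counter 7, T1.r 6)
Log disagrees first at step 6.

step = 6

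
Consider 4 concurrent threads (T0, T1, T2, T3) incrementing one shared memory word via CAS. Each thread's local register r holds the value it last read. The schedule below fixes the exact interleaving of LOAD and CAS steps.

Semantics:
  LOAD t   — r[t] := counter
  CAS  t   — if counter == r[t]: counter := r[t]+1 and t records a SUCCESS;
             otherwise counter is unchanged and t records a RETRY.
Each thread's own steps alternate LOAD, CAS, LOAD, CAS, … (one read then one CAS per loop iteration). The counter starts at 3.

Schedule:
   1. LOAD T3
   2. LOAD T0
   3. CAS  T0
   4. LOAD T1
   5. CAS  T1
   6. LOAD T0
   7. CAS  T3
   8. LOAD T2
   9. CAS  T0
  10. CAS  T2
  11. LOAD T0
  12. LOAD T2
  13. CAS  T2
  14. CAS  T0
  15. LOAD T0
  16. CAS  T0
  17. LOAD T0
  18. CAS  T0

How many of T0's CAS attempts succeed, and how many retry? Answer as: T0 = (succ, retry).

[1] T3.load  rd  (counter 3, T3.r 3)
[2] T0.load  rd  (counter 3, T0.r 3)
[3] T0.cas  hit  (counter 4, T0.r 3)
[4] T1.load  rd  (counter 4, T1.r 4)
[5] T1.cas  hit  (counter 5, T1.r 4)
[6] T0.load  rd  (counter 5, T0.r 5)
[7] T3.cas  miss  (counter 5, T3.r 3)
[8] T2.load  rd  (counter 5, T2.r 5)
[9] T0.cas  hit  (counter 6, T0.r 5)
[10] T2.cas  miss  (counter 6, T2.r 5)
[11] T0.load  rd  (counter 6, T0.r 6)
[12] T2.load  rd  (counter 6, T2.r 6)
[13] T2.cas  hit  (counter 7, T2.r 6)
[14] T0.cas  miss  (counter 7, T0.r 6)
[15] T0.load  rd  (counter 7, T0.r 7)
[16] T0.cas  hit  (counter 8, T0.r 7)
[17] T0.load  rd  (counter 8, T0.r 8)
[18] T0.cas  hit  (counter 9, T0.r 8)

T0 = (4, 1)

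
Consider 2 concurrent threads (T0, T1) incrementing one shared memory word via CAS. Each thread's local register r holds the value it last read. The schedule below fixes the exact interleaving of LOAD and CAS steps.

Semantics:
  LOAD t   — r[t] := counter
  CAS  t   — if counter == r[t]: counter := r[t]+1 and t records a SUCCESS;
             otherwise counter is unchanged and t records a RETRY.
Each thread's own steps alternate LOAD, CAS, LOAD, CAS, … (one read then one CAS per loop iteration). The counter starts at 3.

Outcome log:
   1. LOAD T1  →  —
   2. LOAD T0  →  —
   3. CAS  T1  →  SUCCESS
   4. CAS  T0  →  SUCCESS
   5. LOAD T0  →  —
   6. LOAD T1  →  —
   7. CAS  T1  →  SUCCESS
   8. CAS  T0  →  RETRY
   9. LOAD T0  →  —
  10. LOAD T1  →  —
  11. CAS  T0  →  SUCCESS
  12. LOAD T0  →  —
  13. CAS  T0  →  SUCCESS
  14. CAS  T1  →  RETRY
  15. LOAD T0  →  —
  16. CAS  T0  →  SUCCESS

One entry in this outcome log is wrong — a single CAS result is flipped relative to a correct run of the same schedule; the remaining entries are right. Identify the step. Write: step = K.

step = 4

Re-executing:
#1 T1 reads 3
#2 T0 reads 3
#3 T1 CAS(3→4) writes; counter now 4
#4 T0 CAS(3→4) fails; counter now 4
#5 T0 reads 4
#6 T1 reads 4
#7 T1 CAS(4→5) writes; counter now 5
#8 T0 CAS(4→5) fails; counter now 5
#9 T0 reads 5
#10 T1 reads 5
#11 T0 CAS(5→6) writes; counter now 6
#12 T0 reads 6
#13 T0 CAS(6→7) writes; counter now 7
#14 T1 CAS(5→6) fails; counter now 7
#15 T0 reads 7
#16 T0 CAS(7→8) writes; counter now 8
Log disagrees first at step 4.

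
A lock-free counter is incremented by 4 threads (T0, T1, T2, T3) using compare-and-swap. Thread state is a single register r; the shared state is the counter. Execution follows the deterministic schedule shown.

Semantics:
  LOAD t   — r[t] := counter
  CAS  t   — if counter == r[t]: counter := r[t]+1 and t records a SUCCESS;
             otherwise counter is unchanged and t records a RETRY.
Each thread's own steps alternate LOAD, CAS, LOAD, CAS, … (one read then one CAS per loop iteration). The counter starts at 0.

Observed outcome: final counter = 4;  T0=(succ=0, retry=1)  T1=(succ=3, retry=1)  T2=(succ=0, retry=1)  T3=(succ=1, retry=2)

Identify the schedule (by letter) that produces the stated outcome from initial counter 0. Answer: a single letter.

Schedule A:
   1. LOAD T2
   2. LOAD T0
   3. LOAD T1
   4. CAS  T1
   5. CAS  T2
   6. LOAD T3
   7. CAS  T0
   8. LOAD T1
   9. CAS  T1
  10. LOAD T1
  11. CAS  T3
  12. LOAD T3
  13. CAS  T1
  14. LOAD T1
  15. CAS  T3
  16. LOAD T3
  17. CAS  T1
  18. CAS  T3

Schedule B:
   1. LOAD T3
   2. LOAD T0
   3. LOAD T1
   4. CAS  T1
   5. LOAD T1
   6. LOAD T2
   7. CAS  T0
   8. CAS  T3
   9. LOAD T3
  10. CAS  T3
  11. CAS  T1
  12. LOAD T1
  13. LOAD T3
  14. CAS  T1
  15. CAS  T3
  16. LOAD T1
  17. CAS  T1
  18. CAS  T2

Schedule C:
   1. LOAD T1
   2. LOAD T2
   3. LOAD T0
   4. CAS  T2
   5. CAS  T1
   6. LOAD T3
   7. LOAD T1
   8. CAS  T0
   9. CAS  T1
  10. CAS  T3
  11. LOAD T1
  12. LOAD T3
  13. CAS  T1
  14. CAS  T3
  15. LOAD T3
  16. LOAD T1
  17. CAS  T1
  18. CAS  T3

B

Tracing schedule B:
T3 LOAD — after: cnt=0, r=0 — load
T0 LOAD — after: cnt=0, r=0 — load
T1 LOAD — after: cnt=0, r=0 — load
T1 CAS — after: cnt=1, r=0 — ok
T1 LOAD — after: cnt=1, r=1 — load
T2 LOAD — after: cnt=1, r=1 — load
T0 CAS — after: cnt=1, r=0 — retry
T3 CAS — after: cnt=1, r=0 — retry
T3 LOAD — after: cnt=1, r=1 — load
T3 CAS — after: cnt=2, r=1 — ok
T1 CAS — after: cnt=2, r=1 — retry
T1 LOAD — after: cnt=2, r=2 — load
T3 LOAD — after: cnt=2, r=2 — load
T1 CAS — after: cnt=3, r=2 — ok
T3 CAS — after: cnt=3, r=2 — retry
T1 LOAD — after: cnt=3, r=3 — load
T1 CAS — after: cnt=4, r=3 — ok
T2 CAS — after: cnt=4, r=1 — retry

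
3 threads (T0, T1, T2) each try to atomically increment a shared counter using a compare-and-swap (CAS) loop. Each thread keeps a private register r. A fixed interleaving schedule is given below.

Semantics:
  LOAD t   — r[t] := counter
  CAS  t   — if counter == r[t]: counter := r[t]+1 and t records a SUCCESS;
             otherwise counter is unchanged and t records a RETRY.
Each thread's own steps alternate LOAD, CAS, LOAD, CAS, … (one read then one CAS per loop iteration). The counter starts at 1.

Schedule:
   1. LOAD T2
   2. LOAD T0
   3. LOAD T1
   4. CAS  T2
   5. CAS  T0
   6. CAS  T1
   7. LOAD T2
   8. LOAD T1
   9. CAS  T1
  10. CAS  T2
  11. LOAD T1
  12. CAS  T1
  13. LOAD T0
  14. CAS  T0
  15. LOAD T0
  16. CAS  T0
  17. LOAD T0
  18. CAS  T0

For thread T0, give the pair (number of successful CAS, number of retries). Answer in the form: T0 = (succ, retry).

T2 LOAD — after: cnt=1, r=1 — load
T0 LOAD — after: cnt=1, r=1 — load
T1 LOAD — after: cnt=1, r=1 — load
T2 CAS — after: cnt=2, r=1 — ok
T0 CAS — after: cnt=2, r=1 — retry
T1 CAS — after: cnt=2, r=1 — retry
T2 LOAD — after: cnt=2, r=2 — load
T1 LOAD — after: cnt=2, r=2 — load
T1 CAS — after: cnt=3, r=2 — ok
T2 CAS — after: cnt=3, r=2 — retry
T1 LOAD — after: cnt=3, r=3 — load
T1 CAS — after: cnt=4, r=3 — ok
T0 LOAD — after: cnt=4, r=4 — load
T0 CAS — after: cnt=5, r=4 — ok
T0 LOAD — after: cnt=5, r=5 — load
T0 CAS — after: cnt=6, r=5 — ok
T0 LOAD — after: cnt=6, r=6 — load
T0 CAS — after: cnt=7, r=6 — ok

T0 = (3, 1)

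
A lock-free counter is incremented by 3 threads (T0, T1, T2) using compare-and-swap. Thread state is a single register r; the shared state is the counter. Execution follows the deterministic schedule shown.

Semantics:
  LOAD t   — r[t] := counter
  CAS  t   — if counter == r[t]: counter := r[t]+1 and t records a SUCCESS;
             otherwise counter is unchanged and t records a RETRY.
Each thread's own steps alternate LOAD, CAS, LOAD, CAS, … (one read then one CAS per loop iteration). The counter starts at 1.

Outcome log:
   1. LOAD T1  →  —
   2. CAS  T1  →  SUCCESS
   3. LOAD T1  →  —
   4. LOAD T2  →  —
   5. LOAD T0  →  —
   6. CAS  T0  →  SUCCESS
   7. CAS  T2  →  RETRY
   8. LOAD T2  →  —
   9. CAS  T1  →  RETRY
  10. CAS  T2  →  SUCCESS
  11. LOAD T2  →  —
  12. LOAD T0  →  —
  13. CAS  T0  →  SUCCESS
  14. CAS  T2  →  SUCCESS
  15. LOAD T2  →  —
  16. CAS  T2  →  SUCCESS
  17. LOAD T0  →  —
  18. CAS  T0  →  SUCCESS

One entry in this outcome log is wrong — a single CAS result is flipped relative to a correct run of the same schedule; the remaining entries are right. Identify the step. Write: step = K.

step = 14

Correct run:
1. LOAD T1 → mem=1 r[T1]=1 [LOAD]
2. CAS T1 → mem=2 r[T1]=1 [OK]
3. LOAD T1 → mem=2 r[T1]=2 [LOAD]
4. LOAD T2 → mem=2 r[T2]=2 [LOAD]
5. LOAD T0 → mem=2 r[T0]=2 [LOAD]
6. CAS T0 → mem=3 r[T0]=2 [OK]
7. CAS T2 → mem=3 r[T2]=2 [RETRY]
8. LOAD T2 → mem=3 r[T2]=3 [LOAD]
9. CAS T1 → mem=3 r[T1]=2 [RETRY]
10. CAS T2 → mem=4 r[T2]=3 [OK]
11. LOAD T2 → mem=4 r[T2]=4 [LOAD]
12. LOAD T0 → mem=4 r[T0]=4 [LOAD]
13. CAS T0 → mem=5 r[T0]=4 [OK]
14. CAS T2 → mem=5 r[T2]=4 [RETRY]
15. LOAD T2 → mem=5 r[T2]=5 [LOAD]
16. CAS T2 → mem=6 r[T2]=5 [OK]
17. LOAD T0 → mem=6 r[T0]=6 [LOAD]
18. CAS T0 → mem=7 r[T0]=6 [OK]
Log disagrees first at step 14.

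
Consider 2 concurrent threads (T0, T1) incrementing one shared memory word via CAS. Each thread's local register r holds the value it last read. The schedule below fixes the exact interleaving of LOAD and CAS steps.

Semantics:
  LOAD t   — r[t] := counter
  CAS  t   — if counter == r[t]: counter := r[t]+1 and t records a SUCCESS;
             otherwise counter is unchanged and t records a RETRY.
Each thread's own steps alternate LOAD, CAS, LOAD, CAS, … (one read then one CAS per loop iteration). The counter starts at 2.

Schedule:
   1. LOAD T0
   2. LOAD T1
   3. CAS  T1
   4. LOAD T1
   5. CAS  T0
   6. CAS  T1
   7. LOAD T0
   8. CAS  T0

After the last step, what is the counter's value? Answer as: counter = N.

counter = 5

step 1: T0 LOAD ⇒ load; ctr=2 reg=2
step 2: T1 LOAD ⇒ load; ctr=2 reg=2
step 3: T1 CAS ⇒ ok; ctr=3 reg=2
step 4: T1 LOAD ⇒ load; ctr=3 reg=3
step 5: T0 CAS ⇒ retry; ctr=3 reg=2
step 6: T1 CAS ⇒ ok; ctr=4 reg=3
step 7: T0 LOAD ⇒ load; ctr=4 reg=4
step 8: T0 CAS ⇒ ok; ctr=5 reg=4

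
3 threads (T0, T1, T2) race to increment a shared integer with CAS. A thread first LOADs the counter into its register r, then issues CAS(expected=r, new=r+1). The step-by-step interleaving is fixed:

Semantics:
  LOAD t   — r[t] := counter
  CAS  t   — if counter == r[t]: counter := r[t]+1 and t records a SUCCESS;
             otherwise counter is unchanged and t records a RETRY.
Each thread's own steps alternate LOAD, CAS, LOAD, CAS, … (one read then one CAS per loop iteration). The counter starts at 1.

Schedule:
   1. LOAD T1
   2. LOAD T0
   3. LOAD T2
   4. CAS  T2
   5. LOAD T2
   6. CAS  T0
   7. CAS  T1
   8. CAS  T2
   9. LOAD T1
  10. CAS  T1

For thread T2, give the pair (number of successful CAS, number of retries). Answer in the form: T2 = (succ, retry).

T2 = (2, 0)

step 1: T1 LOAD ⇒ load; ctr=1 reg=1
step 2: T0 LOAD ⇒ load; ctr=1 reg=1
step 3: T2 LOAD ⇒ load; ctr=1 reg=1
step 4: T2 CAS ⇒ ok; ctr=2 reg=1
step 5: T2 LOAD ⇒ load; ctr=2 reg=2
step 6: T0 CAS ⇒ retry; ctr=2 reg=1
step 7: T1 CAS ⇒ retry; ctr=2 reg=1
step 8: T2 CAS ⇒ ok; ctr=3 reg=2
step 9: T1 LOAD ⇒ load; ctr=3 reg=3
step 10: T1 CAS ⇒ ok; ctr=4 reg=3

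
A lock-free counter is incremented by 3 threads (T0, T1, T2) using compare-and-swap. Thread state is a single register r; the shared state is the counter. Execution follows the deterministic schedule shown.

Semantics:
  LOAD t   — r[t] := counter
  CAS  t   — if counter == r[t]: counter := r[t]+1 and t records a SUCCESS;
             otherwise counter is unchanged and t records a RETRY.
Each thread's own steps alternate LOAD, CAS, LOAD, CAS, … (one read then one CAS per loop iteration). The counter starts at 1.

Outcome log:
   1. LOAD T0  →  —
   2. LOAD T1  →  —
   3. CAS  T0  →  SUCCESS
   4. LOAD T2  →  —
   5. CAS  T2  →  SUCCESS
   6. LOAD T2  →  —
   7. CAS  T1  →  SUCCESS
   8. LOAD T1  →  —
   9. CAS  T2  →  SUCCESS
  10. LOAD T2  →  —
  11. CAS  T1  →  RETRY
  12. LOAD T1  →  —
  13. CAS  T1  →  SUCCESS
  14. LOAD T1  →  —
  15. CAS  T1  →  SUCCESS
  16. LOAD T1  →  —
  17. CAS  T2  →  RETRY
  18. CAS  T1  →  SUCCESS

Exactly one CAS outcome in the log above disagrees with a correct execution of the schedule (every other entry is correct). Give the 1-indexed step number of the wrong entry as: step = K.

Re-executing:
[1] T0.load  rd  (counter 1, T0.r 1)
[2] T1.load  rd  (counter 1, T1.r 1)
[3] T0.cas  hit  (counter 2, T0.r 1)
[4] T2.load  rd  (counter 2, T2.r 2)
[5] T2.cas  hit  (counter 3, T2.r 2)
[6] T2.load  rd  (counter 3, T2.r 3)
[7] T1.cas  miss  (counter 3, T1.r 1)
[8] T1.load  rd  (counter 3, T1.r 3)
[9] T2.cas  hit  (counter 4, T2.r 3)
[10] T2.load  rd  (counter 4, T2.r 4)
[11] T1.cas  miss  (counter 4, T1.r 3)
[12] T1.load  rd  (counter 4, T1.r 4)
[13] T1.cas  hit  (counter 5, T1.r 4)
[14] T1.load  rd  (counter 5, T1.r 5)
[15] T1.cas  hit  (counter 6, T1.r 5)
[16] T1.load  rd  (counter 6, T1.r 6)
[17] T2.cas  miss  (counter 6, T2.r 4)
[18] T1.cas  hit  (counter 7, T1.r 6)
Log disagrees first at step 7.

step = 7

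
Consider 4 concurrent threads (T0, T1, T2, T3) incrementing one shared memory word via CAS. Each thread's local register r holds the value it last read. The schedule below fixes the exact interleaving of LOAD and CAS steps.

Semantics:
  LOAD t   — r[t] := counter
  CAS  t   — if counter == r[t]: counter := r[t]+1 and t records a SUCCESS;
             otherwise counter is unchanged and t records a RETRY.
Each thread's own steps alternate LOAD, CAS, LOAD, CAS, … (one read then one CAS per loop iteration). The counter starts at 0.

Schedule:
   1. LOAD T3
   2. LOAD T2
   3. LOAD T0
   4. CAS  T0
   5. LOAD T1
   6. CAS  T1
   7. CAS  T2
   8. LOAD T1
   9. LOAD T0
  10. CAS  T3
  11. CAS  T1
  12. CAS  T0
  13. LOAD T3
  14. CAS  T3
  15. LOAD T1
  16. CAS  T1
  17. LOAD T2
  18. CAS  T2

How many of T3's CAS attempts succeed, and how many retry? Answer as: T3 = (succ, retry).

T3 = (1, 1)

   1) LOAD T3:  M=0  r_T3=0
   2) LOAD T2:  M=0  r_T2=0
   3) LOAD T0:  M=0  r_T0=0
   4) CAS  T0:  M=1  r_T0=0 ✓
   5) LOAD T1:  M=1  r_T1=1
   6) CAS  T1:  M=2  r_T1=1 ✓
   7) CAS  T2:  M=2  r_T2=0 ✗
   8) LOAD T1:  M=2  r_T1=2
   9) LOAD T0:  M=2  r_T0=2
  10) CAS  T3:  M=2  r_T3=0 ✗
  11) CAS  T1:  M=3  r_T1=2 ✓
  12) CAS  T0:  M=3  r_T0=2 ✗
  13) LOAD T3:  M=3  r_T3=3
  14) CAS  T3:  M=4  r_T3=3 ✓
  15) LOAD T1:  M=4  r_T1=4
  16) CAS  T1:  M=5  r_T1=4 ✓
  17) LOAD T2:  M=5  r_T2=5
  18) CAS  T2:  M=6  r_T2=5 ✓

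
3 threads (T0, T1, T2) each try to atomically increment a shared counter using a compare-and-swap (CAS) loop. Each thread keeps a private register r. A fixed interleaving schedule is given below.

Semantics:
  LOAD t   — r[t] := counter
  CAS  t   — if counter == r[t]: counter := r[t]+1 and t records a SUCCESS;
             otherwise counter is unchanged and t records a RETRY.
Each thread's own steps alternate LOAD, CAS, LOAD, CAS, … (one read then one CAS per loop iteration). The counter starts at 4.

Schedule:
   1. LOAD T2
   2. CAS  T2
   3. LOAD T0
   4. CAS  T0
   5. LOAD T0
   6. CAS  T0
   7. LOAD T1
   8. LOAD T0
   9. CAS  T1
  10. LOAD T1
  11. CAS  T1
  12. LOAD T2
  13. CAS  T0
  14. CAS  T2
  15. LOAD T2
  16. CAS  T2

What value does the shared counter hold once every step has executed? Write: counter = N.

counter = 11

[1] T2.load  rd  (counter 4, T2.r 4)
[2] T2.cas  hit  (counter 5, T2.r 4)
[3] T0.load  rd  (counter 5, T0.r 5)
[4] T0.cas  hit  (counter 6, T0.r 5)
[5] T0.load  rd  (counter 6, T0.r 6)
[6] T0.cas  hit  (counter 7, T0.r 6)
[7] T1.load  rd  (counter 7, T1.r 7)
[8] T0.load  rd  (counter 7, T0.r 7)
[9] T1.cas  hit  (counter 8, T1.r 7)
[10] T1.load  rd  (counter 8, T1.r 8)
[11] T1.cas  hit  (counter 9, T1.r 8)
[12] T2.load  rd  (counter 9, T2.r 9)
[13] T0.cas  miss  (counter 9, T0.r 7)
[14] T2.cas  hit  (counter 10, T2.r 9)
[15] T2.load  rd  (counter 10, T2.r 10)
[16] T2.cas  hit  (counter 11, T2.r 10)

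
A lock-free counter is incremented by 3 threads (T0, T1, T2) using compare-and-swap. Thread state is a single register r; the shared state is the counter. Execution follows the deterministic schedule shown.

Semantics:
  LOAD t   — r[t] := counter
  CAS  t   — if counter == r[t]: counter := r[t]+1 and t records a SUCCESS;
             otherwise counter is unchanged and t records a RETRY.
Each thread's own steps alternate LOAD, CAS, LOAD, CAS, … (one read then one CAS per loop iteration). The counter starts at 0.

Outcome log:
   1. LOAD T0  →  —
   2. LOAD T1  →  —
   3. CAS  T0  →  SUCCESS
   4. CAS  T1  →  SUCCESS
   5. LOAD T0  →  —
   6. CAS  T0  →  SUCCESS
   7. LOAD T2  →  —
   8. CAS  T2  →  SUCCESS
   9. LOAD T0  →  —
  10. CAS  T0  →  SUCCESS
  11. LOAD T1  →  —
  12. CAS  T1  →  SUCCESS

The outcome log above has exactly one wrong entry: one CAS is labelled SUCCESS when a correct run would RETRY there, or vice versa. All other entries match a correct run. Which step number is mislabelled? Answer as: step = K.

Reference trace:
   1) LOAD T0:  M=0  r_T0=0
   2) LOAD T1:  M=0  r_T1=0
   3) CAS  T0:  M=1  r_T0=0 ✓
   4) CAS  T1:  M=1  r_T1=0 ✗
   5) LOAD T0:  M=1  r_T0=1
   6) CAS  T0:  M=2  r_T0=1 ✓
   7) LOAD T2:  M=2  r_T2=2
   8) CAS  T2:  M=3  r_T2=2 ✓
   9) LOAD T0:  M=3  r_T0=3
  10) CAS  T0:  M=4  r_T0=3 ✓
  11) LOAD T1:  M=4  r_T1=4
  12) CAS  T1:  M=5  r_T1=4 ✓
Mismatch at 4.

step = 4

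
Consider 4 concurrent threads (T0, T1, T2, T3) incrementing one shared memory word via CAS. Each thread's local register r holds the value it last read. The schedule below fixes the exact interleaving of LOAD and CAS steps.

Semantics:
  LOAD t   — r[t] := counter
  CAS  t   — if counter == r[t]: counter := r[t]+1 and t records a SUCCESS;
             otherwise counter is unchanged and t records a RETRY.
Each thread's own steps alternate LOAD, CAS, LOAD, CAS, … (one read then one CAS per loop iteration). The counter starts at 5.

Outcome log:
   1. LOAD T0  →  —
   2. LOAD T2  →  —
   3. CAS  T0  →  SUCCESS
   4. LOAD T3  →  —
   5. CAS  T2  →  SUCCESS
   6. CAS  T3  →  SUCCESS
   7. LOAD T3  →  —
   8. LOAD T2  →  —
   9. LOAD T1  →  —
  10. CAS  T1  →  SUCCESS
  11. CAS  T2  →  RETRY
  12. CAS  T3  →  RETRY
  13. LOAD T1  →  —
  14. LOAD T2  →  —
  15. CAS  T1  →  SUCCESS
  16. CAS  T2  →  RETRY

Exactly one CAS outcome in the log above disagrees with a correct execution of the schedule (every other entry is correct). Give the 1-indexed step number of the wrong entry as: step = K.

Re-executing:
#1 T0 reads 5
#2 T2 reads 5
#3 T0 CAS(5→6) writes; counter now 6
#4 T3 reads 6
#5 T2 CAS(5→6) fails; counter now 6
#6 T3 CAS(6→7) writes; counter now 7
#7 T3 reads 7
#8 T2 reads 7
#9 T1 reads 7
#10 T1 CAS(7→8) writes; counter now 8
#11 T2 CAS(7→8) fails; counter now 8
#12 T3 CAS(7→8) fails; counter now 8
#13 T1 reads 8
#14 T2 reads 8
#15 T1 CAS(8→9) writes; counter now 9
#16 T2 CAS(8→9) fails; counter now 9
Mismatch at 5.

step = 5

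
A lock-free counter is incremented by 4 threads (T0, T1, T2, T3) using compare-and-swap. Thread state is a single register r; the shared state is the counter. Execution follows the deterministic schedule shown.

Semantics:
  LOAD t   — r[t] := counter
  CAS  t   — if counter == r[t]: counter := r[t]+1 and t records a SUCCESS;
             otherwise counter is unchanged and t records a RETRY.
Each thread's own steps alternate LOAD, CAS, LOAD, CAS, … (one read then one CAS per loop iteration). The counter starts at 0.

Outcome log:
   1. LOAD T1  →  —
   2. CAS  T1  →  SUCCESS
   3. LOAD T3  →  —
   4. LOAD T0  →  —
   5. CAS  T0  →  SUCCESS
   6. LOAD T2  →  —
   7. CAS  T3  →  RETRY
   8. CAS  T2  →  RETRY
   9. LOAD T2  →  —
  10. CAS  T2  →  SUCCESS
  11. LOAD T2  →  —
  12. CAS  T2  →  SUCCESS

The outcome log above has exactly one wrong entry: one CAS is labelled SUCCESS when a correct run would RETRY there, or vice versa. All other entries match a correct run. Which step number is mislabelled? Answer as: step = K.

Re-executing:
1. LOAD T1 → mem=0 r[T1]=0 [LOAD]
2. CAS T1 → mem=1 r[T1]=0 [OK]
3. LOAD T3 → mem=1 r[T3]=1 [LOAD]
4. LOAD T0 → mem=1 r[T0]=1 [LOAD]
5. CAS T0 → mem=2 r[T0]=1 [OK]
6. LOAD T2 → mem=2 r[T2]=2 [LOAD]
7. CAS T3 → mem=2 r[T3]=1 [RETRY]
8. CAS T2 → mem=3 r[T2]=2 [OK]
9. LOAD T2 → mem=3 r[T2]=3 [LOAD]
10. CAS T2 → mem=4 r[T2]=3 [OK]
11. LOAD T2 → mem=4 r[T2]=4 [LOAD]
12. CAS T2 → mem=5 r[T2]=4 [OK]
Mismatch at 8.

step = 8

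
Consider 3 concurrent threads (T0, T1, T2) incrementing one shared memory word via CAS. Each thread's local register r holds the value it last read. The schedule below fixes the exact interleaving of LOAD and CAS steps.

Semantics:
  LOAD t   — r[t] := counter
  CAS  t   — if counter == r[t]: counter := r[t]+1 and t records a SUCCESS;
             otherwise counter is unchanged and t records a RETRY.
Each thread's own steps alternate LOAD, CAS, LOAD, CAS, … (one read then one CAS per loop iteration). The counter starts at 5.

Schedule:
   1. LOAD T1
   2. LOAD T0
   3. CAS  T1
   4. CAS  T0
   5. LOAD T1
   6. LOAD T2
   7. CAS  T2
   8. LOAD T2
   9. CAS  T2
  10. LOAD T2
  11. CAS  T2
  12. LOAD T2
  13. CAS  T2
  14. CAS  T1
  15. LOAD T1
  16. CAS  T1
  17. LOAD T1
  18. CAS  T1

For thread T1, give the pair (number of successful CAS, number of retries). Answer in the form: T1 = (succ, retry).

   1) LOAD T1:  M=5  r_T1=5
   2) LOAD T0:  M=5  r_T0=5
   3) CAS  T1:  M=6  r_T1=5 ✓
   4) CAS  T0:  M=6  r_T0=5 ✗
   5) LOAD T1:  M=6  r_T1=6
   6) LOAD T2:  M=6  r_T2=6
   7) CAS  T2:  M=7  r_T2=6 ✓
   8) LOAD T2:  M=7  r_T2=7
   9) CAS  T2:  M=8  r_T2=7 ✓
  10) LOAD T2:  M=8  r_T2=8
  11) CAS  T2:  M=9  r_T2=8 ✓
  12) LOAD T2:  M=9  r_T2=9
  13) CAS  T2:  M=10  r_T2=9 ✓
  14) CAS  T1:  M=10  r_T1=6 ✗
  15) LOAD T1:  M=10  r_T1=10
  16) CAS  T1:  M=11  r_T1=10 ✓
  17) LOAD T1:  M=11  r_T1=11
  18) CAS  T1:  M=12  r_T1=11 ✓

T1 = (3, 1)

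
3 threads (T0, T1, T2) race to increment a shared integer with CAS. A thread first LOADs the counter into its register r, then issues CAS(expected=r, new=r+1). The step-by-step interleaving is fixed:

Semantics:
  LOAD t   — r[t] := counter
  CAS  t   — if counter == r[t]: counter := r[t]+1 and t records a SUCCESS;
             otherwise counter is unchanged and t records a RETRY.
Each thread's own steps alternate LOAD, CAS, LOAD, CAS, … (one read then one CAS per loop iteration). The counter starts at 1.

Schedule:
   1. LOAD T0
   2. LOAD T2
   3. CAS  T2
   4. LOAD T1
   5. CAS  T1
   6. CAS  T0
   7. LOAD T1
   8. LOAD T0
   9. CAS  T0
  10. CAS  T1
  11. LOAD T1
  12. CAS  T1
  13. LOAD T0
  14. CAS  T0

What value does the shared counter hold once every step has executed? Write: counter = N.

counter = 6

#1 T0 reads 1
#2 T2 reads 1
#3 T2 CAS(1→2) writes; counter now 2
#4 T1 reads 2
#5 T1 CAS(2→3) writes; counter now 3
#6 T0 CAS(1→2) fails; counter now 3
#7 T1 reads 3
#8 T0 reads 3
#9 T0 CAS(3→4) writes; counter now 4
#10 T1 CAS(3→4) fails; counter now 4
#11 T1 reads 4
#12 T1 CAS(4→5) writes; counter now 5
#13 T0 reads 5
#14 T0 CAS(5→6) writes; counter now 6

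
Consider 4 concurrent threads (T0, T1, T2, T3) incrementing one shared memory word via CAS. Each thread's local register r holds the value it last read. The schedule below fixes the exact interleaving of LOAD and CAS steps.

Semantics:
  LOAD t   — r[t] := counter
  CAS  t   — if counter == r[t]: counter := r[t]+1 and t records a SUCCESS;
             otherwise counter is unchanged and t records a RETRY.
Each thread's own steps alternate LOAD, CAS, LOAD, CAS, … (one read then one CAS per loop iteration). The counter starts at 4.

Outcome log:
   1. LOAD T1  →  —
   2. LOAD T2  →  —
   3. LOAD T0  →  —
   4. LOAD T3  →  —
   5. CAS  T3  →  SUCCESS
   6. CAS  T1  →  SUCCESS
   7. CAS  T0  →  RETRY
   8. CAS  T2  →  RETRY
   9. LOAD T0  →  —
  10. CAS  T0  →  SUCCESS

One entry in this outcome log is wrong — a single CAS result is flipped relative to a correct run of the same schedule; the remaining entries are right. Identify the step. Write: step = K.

step = 6

Reference trace:
#1 T1 reads 4
#2 T2 reads 4
#3 T0 reads 4
#4 T3 reads 4
#5 T3 CAS(4→5) writes; counter now 5
#6 T1 CAS(4→5) fails; counter now 5
#7 T0 CAS(4→5) fails; counter now 5
#8 T2 CAS(4→5) fails; counter now 5
#9 T0 reads 5
#10 T0 CAS(5→6) writes; counter now 6
Mismatch at 6.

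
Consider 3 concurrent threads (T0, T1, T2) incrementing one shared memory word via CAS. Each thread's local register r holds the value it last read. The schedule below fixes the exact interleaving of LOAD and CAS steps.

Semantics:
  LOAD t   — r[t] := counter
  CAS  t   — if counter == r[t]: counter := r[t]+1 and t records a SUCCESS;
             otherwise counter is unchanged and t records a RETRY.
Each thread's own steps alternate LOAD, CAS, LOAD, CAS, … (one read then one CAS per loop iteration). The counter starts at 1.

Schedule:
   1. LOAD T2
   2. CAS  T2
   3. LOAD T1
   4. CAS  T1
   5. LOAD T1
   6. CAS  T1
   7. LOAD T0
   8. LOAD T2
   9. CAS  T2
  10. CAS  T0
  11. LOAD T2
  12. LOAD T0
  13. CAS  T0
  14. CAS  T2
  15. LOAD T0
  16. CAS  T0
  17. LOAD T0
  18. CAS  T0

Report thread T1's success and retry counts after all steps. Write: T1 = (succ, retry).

T1 = (2, 0)

#1 T2 reads 1
#2 T2 CAS(1→2) writes; counter now 2
#3 T1 reads 2
#4 T1 CAS(2→3) writes; counter now 3
#5 T1 reads 3
#6 T1 CAS(3→4) writes; counter now 4
#7 T0 reads 4
#8 T2 reads 4
#9 T2 CAS(4→5) writes; counter now 5
#10 T0 CAS(4→5) fails; counter now 5
#11 T2 reads 5
#12 T0 reads 5
#13 T0 CAS(5→6) writes; counter now 6
#14 T2 CAS(5→6) fails; counter now 6
#15 T0 reads 6
#16 T0 CAS(6→7) writes; counter now 7
#17 T0 reads 7
#18 T0 CAS(7→8) writes; counter now 8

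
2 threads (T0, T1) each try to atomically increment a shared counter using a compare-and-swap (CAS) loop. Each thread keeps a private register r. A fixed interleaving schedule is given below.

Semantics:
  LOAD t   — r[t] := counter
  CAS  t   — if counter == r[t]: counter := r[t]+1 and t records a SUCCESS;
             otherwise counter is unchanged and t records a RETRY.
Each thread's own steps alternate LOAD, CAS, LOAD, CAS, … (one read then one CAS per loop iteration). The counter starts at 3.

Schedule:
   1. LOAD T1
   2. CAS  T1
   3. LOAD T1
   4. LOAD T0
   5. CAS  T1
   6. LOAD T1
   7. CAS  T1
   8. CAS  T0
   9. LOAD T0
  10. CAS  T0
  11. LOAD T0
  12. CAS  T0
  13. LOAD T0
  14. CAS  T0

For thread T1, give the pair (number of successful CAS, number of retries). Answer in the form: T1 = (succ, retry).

#1 T1 reads 3
#2 T1 CAS(3→4) writes; counter now 4
#3 T1 reads 4
#4 T0 reads 4
#5 T1 CAS(4→5) writes; counter now 5
#6 T1 reads 5
#7 T1 CAS(5→6) writes; counter now 6
#8 T0 CAS(4→5) fails; counter now 6
#9 T0 reads 6
#10 T0 CAS(6→7) writes; counter now 7
#11 T0 reads 7
#12 T0 CAS(7→8) writes; counter now 8
#13 T0 reads 8
#14 T0 CAS(8→9) writes; counter now 9

T1 = (3, 0)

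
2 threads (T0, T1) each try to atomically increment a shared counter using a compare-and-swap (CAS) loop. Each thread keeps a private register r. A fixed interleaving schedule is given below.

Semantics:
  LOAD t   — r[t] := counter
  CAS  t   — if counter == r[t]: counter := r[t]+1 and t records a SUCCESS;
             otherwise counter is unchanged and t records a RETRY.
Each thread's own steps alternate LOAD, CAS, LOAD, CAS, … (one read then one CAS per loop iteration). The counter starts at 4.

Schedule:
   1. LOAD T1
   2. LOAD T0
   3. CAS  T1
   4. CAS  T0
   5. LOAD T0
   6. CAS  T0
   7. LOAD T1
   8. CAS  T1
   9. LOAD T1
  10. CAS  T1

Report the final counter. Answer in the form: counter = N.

counter = 8

[1] T1.load  rd  (counter 4, T1.r 4)
[2] T0.load  rd  (counter 4, T0.r 4)
[3] T1.cas  hit  (counter 5, T1.r 4)
[4] T0.cas  miss  (counter 5, T0.r 4)
[5] T0.load  rd  (counter 5, T0.r 5)
[6] T0.cas  hit  (counter 6, T0.r 5)
[7] T1.load  rd  (counter 6, T1.r 6)
[8] T1.cas  hit  (counter 7, T1.r 6)
[9] T1.load  rd  (counter 7, T1.r 7)
[10] T1.cas  hit  (counter 8, T1.r 7)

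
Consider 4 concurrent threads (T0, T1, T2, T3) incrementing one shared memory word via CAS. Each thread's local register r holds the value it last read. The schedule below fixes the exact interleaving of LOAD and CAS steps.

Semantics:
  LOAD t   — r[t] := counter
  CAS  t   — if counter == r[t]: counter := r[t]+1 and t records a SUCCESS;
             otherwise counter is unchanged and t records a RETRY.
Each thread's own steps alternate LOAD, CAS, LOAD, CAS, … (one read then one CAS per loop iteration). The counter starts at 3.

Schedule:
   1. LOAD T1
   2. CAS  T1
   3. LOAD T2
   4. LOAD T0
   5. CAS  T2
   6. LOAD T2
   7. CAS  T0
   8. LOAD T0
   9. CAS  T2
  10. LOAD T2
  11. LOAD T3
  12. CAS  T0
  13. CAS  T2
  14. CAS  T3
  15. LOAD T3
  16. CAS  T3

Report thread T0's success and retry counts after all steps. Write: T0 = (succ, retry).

T0 = (0, 2)

   1) LOAD T1:  M=3  r_T1=3
   2) CAS  T1:  M=4  r_T1=3 ✓
   3) LOAD T2:  M=4  r_T2=4
   4) LOAD T0:  M=4  r_T0=4
   5) CAS  T2:  M=5  r_T2=4 ✓
   6) LOAD T2:  M=5  r_T2=5
   7) CAS  T0:  M=5  r_T0=4 ✗
   8) LOAD T0:  M=5  r_T0=5
   9) CAS  T2:  M=6  r_T2=5 ✓
  10) LOAD T2:  M=6  r_T2=6
  11) LOAD T3:  M=6  r_T3=6
  12) CAS  T0:  M=6  r_T0=5 ✗
  13) CAS  T2:  M=7  r_T2=6 ✓
  14) CAS  T3:  M=7  r_T3=6 ✗
  15) LOAD T3:  M=7  r_T3=7
  16) CAS  T3:  M=8  r_T3=7 ✓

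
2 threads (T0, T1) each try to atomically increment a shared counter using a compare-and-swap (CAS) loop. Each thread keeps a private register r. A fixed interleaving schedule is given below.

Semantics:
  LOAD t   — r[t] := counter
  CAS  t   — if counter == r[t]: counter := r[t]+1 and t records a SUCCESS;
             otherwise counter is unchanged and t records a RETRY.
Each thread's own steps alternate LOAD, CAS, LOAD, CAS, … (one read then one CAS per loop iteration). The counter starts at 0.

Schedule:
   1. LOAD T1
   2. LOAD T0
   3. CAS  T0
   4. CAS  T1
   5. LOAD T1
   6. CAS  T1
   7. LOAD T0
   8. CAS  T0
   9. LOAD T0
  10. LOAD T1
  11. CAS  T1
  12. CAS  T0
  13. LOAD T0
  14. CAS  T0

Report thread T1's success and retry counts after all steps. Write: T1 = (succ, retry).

T1 = (2, 1)

[1] T1.load  rd  (counter 0, T1.r 0)
[2] T0.load  rd  (counter 0, T0.r 0)
[3] T0.cas  hit  (counter 1, T0.r 0)
[4] T1.cas  miss  (counter 1, T1.r 0)
[5] T1.load  rd  (counter 1, T1.r 1)
[6] T1.cas  hit  (counter 2, T1.r 1)
[7] T0.load  rd  (counter 2, T0.r 2)
[8] T0.cas  hit  (counter 3, T0.r 2)
[9] T0.load  rd  (counter 3, T0.r 3)
[10] T1.load  rd  (counter 3, T1.r 3)
[11] T1.cas  hit  (counter 4, T1.r 3)
[12] T0.cas  miss  (counter 4, T0.r 3)
[13] T0.load  rd  (counter 4, T0.r 4)
[14] T0.cas  hit  (counter 5, T0.r 4)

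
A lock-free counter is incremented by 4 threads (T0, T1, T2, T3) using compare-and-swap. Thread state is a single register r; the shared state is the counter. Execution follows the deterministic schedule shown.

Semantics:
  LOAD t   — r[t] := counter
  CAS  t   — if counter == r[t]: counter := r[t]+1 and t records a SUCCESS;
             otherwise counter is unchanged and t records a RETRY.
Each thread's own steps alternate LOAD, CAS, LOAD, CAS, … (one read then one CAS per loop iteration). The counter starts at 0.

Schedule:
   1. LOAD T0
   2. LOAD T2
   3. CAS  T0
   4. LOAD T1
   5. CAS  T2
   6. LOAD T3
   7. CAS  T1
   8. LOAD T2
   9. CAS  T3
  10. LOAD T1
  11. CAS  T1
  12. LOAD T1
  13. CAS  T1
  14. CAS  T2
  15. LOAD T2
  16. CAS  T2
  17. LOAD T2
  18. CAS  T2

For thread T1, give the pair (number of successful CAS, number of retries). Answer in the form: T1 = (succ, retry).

T0 LOAD — after: cnt=0, r=0 — load
T2 LOAD — after: cnt=0, r=0 — load
T0 CAS — after: cnt=1, r=0 — ok
T1 LOAD — after: cnt=1, r=1 — load
T2 CAS — after: cnt=1, r=0 — retry
T3 LOAD — after: cnt=1, r=1 — load
T1 CAS — after: cnt=2, r=1 — ok
T2 LOAD — after: cnt=2, r=2 — load
T3 CAS — after: cnt=2, r=1 — retry
T1 LOAD — after: cnt=2, r=2 — load
T1 CAS — after: cnt=3, r=2 — ok
T1 LOAD — after: cnt=3, r=3 — load
T1 CAS — after: cnt=4, r=3 — ok
T2 CAS — after: cnt=4, r=2 — retry
T2 LOAD — after: cnt=4, r=4 — load
T2 CAS — after: cnt=5, r=4 — ok
T2 LOAD — after: cnt=5, r=5 — load
T2 CAS — after: cnt=6, r=5 — ok

T1 = (3, 0)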